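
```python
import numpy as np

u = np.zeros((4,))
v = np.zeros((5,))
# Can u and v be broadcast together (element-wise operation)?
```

No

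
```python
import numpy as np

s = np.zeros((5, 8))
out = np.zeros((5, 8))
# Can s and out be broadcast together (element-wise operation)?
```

Yes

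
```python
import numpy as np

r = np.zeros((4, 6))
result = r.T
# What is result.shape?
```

(6, 4)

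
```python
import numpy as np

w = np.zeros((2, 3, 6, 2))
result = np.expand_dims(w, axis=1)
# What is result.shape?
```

(2, 1, 3, 6, 2)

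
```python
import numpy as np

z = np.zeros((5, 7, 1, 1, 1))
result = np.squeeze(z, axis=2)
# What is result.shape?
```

(5, 7, 1, 1)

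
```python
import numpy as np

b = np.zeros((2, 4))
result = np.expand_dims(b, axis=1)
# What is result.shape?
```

(2, 1, 4)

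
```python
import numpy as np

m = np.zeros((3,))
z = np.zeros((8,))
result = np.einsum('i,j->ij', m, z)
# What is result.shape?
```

(3, 8)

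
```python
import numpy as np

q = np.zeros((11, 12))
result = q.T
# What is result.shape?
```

(12, 11)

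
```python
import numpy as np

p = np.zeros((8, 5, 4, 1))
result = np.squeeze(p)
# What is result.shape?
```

(8, 5, 4)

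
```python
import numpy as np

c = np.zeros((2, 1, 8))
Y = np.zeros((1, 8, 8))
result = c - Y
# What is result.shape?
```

(2, 8, 8)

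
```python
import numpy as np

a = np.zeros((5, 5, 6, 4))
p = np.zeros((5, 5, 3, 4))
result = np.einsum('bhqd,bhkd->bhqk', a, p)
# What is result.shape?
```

(5, 5, 6, 3)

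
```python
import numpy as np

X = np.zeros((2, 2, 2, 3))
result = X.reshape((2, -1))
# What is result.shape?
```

(2, 12)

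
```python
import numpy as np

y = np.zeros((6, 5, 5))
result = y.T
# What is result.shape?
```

(5, 5, 6)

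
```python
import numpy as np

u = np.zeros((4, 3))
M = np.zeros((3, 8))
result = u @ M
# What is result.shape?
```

(4, 8)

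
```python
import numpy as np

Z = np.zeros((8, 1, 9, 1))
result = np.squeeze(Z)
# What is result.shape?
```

(8, 9)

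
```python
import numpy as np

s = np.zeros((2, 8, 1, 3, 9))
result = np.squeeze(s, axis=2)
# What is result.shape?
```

(2, 8, 3, 9)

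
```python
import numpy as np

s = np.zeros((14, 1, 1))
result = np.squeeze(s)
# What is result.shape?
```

(14,)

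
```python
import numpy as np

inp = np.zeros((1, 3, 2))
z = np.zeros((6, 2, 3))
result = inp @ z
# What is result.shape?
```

(6, 3, 3)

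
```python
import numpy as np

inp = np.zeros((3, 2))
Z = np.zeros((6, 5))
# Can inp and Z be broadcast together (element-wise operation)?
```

No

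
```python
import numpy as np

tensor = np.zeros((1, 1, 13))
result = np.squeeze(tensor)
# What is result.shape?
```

(13,)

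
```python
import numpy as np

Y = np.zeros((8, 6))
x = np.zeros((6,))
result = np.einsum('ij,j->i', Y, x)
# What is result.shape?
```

(8,)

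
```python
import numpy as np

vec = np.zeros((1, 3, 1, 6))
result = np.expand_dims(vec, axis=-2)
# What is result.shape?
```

(1, 3, 1, 1, 6)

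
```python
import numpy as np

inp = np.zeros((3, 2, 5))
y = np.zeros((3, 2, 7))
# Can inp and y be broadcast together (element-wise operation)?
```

No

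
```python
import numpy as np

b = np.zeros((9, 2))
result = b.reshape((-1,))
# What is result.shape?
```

(18,)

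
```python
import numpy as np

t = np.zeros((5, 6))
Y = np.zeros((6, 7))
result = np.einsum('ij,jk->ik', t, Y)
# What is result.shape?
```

(5, 7)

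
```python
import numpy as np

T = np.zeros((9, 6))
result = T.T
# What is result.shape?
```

(6, 9)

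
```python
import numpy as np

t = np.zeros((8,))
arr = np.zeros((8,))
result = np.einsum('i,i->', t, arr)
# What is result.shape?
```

()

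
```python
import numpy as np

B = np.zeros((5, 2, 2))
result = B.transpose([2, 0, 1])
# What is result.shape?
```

(2, 5, 2)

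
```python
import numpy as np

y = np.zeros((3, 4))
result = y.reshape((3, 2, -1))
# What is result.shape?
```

(3, 2, 2)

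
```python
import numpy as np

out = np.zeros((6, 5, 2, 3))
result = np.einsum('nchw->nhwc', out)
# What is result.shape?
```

(6, 2, 3, 5)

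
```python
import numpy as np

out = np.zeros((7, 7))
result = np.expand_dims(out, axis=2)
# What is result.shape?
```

(7, 7, 1)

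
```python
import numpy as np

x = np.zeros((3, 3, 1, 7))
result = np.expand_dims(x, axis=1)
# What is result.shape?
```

(3, 1, 3, 1, 7)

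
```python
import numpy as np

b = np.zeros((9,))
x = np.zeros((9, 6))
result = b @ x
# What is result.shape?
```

(6,)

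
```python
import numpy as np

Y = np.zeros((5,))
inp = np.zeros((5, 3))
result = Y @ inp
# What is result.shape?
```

(3,)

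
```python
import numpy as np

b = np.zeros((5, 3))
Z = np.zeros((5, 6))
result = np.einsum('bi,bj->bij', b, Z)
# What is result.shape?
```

(5, 3, 6)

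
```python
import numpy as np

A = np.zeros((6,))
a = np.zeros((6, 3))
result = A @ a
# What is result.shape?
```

(3,)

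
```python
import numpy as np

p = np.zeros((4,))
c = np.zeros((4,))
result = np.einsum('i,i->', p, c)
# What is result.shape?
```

()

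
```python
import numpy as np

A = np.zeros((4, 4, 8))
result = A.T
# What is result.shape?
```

(8, 4, 4)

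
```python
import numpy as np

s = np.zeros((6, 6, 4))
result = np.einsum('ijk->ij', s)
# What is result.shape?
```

(6, 6)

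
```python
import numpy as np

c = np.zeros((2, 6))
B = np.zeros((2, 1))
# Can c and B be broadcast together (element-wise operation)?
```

Yes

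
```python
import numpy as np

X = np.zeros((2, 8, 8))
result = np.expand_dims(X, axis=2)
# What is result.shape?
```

(2, 8, 1, 8)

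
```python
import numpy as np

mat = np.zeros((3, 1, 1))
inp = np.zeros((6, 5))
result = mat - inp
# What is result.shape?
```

(3, 6, 5)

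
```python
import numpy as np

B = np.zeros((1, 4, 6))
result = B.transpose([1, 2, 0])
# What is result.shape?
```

(4, 6, 1)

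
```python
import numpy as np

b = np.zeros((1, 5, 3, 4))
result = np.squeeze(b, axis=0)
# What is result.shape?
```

(5, 3, 4)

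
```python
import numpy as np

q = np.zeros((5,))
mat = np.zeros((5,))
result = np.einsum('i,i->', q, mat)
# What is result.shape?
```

()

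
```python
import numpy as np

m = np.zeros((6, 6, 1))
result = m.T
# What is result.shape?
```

(1, 6, 6)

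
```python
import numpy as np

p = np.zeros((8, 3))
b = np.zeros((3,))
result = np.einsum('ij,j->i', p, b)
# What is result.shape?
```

(8,)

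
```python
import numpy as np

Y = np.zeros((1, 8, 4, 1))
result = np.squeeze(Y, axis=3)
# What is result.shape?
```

(1, 8, 4)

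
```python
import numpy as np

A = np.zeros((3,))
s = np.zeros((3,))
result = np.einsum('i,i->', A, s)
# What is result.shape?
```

()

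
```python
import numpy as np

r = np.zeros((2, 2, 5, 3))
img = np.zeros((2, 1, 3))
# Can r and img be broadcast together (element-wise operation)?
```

Yes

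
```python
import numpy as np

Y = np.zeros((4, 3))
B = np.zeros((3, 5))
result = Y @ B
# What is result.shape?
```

(4, 5)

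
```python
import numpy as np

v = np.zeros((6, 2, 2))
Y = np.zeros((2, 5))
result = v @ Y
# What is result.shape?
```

(6, 2, 5)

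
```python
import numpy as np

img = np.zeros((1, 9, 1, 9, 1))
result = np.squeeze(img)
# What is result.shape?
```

(9, 9)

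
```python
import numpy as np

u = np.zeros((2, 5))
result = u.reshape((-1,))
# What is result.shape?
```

(10,)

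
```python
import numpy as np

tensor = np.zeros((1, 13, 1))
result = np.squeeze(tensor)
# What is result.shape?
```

(13,)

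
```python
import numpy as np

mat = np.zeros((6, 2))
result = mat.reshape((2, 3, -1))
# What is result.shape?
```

(2, 3, 2)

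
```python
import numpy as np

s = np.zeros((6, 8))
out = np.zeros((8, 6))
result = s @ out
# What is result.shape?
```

(6, 6)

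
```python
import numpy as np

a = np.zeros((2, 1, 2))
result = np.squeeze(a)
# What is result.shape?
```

(2, 2)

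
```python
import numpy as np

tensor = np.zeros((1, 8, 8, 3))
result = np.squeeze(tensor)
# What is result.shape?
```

(8, 8, 3)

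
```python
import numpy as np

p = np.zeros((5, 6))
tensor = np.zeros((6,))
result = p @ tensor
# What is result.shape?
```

(5,)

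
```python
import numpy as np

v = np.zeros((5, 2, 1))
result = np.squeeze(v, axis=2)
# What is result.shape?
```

(5, 2)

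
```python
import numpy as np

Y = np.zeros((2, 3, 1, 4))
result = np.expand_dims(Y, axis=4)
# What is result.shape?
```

(2, 3, 1, 4, 1)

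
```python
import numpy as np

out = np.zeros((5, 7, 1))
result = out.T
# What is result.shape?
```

(1, 7, 5)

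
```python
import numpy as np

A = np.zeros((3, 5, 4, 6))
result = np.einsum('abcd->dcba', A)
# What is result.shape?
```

(6, 4, 5, 3)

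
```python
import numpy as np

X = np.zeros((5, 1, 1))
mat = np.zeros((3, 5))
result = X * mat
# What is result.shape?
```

(5, 3, 5)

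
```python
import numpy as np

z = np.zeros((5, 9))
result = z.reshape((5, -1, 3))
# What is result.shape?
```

(5, 3, 3)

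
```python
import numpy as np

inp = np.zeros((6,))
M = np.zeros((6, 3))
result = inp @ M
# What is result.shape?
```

(3,)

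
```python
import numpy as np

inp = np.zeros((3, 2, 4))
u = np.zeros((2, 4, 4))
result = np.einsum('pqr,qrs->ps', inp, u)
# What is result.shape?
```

(3, 4)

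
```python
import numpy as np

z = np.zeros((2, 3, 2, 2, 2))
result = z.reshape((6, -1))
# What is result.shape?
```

(6, 8)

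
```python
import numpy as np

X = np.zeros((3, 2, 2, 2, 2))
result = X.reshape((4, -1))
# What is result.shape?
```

(4, 12)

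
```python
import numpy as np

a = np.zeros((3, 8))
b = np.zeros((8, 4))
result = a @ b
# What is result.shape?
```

(3, 4)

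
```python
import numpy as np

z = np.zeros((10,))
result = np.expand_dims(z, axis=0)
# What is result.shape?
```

(1, 10)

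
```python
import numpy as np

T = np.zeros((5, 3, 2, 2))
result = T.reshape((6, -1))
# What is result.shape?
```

(6, 10)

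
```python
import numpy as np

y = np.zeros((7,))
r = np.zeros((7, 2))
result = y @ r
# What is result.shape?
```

(2,)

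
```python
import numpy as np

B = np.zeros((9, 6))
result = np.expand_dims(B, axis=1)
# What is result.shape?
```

(9, 1, 6)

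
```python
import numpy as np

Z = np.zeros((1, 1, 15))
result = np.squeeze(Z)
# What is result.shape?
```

(15,)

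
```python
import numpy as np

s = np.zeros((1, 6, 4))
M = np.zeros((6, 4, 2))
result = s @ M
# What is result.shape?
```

(6, 6, 2)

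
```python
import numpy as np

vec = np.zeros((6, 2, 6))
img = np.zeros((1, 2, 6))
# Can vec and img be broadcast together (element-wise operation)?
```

Yes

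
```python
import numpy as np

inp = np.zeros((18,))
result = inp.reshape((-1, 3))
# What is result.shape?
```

(6, 3)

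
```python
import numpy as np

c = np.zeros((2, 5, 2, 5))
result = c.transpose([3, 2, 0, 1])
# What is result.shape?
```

(5, 2, 2, 5)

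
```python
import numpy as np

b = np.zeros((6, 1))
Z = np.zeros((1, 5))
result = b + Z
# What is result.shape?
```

(6, 5)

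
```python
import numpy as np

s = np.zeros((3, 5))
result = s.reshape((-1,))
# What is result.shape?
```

(15,)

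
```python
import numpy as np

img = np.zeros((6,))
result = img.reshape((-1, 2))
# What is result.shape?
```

(3, 2)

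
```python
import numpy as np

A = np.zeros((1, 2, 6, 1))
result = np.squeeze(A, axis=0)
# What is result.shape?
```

(2, 6, 1)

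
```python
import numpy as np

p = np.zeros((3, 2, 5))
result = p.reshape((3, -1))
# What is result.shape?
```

(3, 10)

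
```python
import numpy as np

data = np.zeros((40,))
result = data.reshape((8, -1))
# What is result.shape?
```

(8, 5)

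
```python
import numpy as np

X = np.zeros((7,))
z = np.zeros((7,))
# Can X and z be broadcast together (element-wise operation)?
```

Yes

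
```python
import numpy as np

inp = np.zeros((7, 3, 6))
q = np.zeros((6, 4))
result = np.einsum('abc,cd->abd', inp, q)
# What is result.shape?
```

(7, 3, 4)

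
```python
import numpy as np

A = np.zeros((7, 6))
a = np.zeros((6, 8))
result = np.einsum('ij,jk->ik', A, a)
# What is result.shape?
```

(7, 8)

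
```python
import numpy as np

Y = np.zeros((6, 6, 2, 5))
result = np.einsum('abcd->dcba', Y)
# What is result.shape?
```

(5, 2, 6, 6)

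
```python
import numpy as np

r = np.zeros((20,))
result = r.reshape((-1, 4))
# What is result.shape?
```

(5, 4)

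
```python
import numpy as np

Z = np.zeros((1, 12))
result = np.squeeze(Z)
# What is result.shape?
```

(12,)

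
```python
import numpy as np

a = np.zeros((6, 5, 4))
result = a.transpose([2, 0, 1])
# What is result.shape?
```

(4, 6, 5)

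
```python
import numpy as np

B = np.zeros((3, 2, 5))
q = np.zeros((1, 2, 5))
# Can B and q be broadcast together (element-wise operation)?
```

Yes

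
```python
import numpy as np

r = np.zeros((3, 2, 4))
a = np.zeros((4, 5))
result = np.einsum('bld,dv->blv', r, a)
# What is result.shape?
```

(3, 2, 5)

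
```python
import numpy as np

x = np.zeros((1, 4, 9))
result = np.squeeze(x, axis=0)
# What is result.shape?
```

(4, 9)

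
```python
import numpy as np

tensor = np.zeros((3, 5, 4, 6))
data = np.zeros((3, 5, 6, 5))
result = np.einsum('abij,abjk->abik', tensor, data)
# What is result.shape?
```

(3, 5, 4, 5)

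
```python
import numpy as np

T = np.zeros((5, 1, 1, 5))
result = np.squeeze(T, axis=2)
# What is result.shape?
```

(5, 1, 5)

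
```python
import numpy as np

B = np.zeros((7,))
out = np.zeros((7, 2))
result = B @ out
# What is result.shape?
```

(2,)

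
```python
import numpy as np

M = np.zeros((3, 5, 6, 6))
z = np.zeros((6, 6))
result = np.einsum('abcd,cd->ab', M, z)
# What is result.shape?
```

(3, 5)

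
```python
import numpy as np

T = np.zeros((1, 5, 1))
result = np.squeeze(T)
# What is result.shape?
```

(5,)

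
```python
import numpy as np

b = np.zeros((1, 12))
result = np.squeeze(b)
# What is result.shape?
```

(12,)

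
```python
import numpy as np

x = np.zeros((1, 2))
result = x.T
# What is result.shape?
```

(2, 1)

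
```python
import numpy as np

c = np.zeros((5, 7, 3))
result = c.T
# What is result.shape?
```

(3, 7, 5)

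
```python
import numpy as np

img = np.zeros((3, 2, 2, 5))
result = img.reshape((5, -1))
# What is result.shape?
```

(5, 12)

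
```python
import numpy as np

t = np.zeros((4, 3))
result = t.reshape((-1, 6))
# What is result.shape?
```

(2, 6)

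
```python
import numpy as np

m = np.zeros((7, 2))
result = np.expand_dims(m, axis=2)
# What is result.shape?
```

(7, 2, 1)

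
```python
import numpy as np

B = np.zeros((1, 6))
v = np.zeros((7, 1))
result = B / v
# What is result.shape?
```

(7, 6)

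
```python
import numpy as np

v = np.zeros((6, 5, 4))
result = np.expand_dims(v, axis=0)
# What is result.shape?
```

(1, 6, 5, 4)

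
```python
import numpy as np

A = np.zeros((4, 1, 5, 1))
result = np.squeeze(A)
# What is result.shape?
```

(4, 5)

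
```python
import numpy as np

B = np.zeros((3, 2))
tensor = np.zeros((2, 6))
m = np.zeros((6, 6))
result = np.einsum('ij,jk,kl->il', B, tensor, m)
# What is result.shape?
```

(3, 6)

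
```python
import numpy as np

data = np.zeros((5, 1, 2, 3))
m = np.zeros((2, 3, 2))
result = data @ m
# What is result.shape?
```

(5, 2, 2, 2)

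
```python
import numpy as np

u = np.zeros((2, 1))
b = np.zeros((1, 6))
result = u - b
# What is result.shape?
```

(2, 6)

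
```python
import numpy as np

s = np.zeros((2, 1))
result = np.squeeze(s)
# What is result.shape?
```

(2,)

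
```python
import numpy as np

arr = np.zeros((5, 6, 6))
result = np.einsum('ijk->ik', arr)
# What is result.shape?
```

(5, 6)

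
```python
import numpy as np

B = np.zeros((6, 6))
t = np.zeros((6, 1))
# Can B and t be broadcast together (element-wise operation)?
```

Yes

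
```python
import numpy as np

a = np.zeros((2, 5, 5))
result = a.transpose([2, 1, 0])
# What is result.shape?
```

(5, 5, 2)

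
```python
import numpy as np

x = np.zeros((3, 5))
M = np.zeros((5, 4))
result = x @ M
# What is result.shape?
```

(3, 4)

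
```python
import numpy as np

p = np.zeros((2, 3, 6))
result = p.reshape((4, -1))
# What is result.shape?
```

(4, 9)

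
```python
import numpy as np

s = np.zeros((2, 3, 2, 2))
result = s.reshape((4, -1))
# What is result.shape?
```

(4, 6)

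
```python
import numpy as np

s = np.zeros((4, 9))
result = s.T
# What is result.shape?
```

(9, 4)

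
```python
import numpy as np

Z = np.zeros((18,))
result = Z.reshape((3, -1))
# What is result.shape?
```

(3, 6)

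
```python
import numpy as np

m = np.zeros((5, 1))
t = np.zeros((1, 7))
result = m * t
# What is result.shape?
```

(5, 7)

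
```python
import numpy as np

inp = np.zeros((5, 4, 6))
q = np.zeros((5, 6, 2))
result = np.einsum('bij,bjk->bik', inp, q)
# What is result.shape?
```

(5, 4, 2)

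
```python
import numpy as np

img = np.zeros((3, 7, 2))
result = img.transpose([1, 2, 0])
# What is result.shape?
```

(7, 2, 3)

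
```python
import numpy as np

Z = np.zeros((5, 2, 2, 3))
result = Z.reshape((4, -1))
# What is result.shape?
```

(4, 15)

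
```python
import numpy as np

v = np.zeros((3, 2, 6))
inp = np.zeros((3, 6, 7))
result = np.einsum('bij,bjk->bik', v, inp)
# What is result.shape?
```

(3, 2, 7)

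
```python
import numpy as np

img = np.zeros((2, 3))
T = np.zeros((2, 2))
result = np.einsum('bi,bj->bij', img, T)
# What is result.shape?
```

(2, 3, 2)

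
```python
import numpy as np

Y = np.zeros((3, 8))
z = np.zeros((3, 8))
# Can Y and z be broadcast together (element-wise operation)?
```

Yes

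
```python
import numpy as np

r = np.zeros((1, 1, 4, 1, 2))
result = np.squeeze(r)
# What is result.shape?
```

(4, 2)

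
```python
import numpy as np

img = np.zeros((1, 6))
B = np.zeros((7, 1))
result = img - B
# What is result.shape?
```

(7, 6)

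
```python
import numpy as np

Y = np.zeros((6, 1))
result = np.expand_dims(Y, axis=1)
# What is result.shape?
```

(6, 1, 1)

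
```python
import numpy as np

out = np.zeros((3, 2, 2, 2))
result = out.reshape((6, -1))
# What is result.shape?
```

(6, 4)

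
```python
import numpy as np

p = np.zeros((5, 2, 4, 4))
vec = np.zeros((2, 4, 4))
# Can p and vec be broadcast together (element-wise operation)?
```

Yes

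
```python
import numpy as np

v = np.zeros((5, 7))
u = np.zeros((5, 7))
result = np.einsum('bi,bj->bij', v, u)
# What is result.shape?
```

(5, 7, 7)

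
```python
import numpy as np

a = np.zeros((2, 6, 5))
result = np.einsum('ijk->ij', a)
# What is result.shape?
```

(2, 6)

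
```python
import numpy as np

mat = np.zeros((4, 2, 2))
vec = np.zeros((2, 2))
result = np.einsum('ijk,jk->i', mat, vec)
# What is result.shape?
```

(4,)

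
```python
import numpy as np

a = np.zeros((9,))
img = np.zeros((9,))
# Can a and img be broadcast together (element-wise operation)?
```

Yes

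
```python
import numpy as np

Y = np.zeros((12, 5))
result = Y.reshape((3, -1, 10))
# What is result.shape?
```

(3, 2, 10)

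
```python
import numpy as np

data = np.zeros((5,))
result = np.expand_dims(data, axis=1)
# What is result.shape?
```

(5, 1)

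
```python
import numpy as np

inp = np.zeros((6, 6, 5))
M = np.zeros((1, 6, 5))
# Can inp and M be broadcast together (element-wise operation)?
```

Yes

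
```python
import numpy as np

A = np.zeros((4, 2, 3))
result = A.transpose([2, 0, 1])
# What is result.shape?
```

(3, 4, 2)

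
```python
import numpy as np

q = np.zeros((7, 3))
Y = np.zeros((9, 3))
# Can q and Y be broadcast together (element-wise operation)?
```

No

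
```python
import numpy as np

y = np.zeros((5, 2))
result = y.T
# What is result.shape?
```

(2, 5)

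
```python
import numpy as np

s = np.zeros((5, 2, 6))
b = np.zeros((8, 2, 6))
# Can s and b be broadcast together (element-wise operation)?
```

No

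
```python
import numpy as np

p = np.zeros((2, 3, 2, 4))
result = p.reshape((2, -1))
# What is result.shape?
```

(2, 24)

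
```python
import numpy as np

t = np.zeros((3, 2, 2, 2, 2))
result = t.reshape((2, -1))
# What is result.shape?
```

(2, 24)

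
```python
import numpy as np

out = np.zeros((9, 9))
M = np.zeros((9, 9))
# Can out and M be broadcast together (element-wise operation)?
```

Yes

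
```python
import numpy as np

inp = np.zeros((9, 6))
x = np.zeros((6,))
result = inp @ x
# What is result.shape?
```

(9,)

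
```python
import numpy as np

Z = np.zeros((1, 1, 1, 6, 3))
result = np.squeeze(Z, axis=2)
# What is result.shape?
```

(1, 1, 6, 3)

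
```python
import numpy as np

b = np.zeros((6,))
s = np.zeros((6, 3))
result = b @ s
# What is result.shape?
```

(3,)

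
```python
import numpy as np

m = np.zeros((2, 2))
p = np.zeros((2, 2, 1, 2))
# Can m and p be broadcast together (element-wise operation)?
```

Yes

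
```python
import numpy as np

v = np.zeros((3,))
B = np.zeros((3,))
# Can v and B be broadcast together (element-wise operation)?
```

Yes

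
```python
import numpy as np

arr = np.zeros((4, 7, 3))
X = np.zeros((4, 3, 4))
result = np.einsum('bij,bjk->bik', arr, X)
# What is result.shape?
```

(4, 7, 4)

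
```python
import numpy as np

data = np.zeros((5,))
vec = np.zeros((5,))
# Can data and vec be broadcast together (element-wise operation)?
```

Yes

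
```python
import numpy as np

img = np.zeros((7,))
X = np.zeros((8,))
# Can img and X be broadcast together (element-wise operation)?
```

No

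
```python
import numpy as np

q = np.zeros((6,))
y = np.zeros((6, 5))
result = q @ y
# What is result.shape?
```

(5,)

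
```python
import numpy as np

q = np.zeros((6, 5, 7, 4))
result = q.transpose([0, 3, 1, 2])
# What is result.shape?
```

(6, 4, 5, 7)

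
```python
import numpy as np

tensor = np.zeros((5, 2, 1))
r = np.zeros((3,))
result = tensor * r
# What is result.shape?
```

(5, 2, 3)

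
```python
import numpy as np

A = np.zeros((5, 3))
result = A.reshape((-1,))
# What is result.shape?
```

(15,)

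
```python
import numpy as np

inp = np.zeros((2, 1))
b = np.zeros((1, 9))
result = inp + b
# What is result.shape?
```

(2, 9)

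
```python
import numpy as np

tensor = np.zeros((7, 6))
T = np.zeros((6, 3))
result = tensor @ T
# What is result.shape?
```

(7, 3)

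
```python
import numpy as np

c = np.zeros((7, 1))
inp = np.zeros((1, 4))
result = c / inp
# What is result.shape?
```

(7, 4)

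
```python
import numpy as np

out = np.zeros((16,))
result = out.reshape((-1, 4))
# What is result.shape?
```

(4, 4)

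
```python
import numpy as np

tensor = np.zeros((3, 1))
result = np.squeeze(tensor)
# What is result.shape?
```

(3,)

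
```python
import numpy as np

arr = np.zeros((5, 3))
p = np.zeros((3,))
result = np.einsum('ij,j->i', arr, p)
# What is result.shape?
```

(5,)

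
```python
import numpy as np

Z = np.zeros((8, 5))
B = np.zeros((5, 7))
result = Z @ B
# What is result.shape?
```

(8, 7)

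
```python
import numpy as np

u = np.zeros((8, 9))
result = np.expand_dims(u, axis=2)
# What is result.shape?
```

(8, 9, 1)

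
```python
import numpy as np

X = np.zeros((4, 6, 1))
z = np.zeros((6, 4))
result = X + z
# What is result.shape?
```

(4, 6, 4)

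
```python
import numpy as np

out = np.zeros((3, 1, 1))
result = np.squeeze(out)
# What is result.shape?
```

(3,)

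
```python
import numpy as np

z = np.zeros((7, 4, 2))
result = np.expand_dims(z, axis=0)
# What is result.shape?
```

(1, 7, 4, 2)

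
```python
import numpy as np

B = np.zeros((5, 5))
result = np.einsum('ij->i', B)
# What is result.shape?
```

(5,)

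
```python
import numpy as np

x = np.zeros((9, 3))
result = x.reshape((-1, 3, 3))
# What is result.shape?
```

(3, 3, 3)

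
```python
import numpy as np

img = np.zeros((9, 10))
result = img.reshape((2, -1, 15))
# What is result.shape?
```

(2, 3, 15)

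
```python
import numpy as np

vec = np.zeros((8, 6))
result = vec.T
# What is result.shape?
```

(6, 8)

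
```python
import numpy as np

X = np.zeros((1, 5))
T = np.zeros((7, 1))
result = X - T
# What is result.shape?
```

(7, 5)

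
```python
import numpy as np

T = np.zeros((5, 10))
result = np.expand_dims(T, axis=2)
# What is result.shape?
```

(5, 10, 1)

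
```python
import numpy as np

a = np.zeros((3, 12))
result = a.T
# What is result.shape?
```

(12, 3)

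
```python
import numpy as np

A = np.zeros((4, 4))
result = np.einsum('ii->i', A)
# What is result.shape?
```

(4,)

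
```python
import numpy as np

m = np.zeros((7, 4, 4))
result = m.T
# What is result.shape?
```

(4, 4, 7)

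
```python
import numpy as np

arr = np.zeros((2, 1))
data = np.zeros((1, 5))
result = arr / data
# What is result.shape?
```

(2, 5)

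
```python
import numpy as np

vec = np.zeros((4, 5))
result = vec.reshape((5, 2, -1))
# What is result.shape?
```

(5, 2, 2)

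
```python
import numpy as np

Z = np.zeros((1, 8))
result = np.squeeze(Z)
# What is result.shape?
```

(8,)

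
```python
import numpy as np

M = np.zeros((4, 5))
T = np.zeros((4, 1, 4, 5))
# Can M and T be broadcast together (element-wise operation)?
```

Yes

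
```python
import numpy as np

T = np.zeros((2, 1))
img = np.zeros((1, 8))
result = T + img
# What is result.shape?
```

(2, 8)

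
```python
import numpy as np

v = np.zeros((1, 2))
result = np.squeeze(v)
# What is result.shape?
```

(2,)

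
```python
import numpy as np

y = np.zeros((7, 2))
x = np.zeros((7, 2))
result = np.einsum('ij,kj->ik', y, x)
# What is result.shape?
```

(7, 7)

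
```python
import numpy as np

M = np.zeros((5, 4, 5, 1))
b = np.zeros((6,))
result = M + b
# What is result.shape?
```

(5, 4, 5, 6)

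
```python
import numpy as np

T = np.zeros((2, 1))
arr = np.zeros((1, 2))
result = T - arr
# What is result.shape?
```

(2, 2)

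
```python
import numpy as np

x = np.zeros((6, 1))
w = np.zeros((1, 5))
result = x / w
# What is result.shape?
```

(6, 5)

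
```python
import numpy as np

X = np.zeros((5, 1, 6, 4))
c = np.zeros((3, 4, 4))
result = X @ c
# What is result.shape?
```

(5, 3, 6, 4)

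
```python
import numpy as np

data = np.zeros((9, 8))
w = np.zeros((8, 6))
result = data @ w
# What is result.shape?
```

(9, 6)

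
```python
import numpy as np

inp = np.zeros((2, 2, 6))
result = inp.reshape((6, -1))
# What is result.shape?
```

(6, 4)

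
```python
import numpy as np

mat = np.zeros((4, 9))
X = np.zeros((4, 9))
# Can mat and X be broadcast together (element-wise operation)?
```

Yes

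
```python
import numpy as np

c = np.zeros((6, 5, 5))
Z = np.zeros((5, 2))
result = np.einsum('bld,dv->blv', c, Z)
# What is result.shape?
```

(6, 5, 2)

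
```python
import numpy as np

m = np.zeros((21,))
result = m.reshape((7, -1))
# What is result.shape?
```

(7, 3)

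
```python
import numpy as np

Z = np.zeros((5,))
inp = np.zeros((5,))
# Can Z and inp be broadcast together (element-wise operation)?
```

Yes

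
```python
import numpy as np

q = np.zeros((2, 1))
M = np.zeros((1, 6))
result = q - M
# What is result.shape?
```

(2, 6)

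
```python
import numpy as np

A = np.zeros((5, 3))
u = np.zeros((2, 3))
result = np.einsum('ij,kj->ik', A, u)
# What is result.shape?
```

(5, 2)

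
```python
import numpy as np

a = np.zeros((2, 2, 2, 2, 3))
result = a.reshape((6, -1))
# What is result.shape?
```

(6, 8)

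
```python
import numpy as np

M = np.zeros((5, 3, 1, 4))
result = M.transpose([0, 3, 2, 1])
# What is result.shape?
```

(5, 4, 1, 3)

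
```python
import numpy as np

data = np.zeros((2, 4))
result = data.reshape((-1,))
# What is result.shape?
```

(8,)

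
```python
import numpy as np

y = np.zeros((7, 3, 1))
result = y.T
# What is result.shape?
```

(1, 3, 7)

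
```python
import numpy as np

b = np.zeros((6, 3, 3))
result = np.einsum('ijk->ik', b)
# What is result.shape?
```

(6, 3)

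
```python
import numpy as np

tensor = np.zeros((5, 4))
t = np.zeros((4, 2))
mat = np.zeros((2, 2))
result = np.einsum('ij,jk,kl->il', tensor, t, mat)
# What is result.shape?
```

(5, 2)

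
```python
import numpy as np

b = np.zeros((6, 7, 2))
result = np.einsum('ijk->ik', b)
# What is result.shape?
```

(6, 2)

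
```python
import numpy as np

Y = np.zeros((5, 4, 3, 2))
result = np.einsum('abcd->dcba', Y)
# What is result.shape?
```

(2, 3, 4, 5)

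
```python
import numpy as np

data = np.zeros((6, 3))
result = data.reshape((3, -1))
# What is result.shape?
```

(3, 6)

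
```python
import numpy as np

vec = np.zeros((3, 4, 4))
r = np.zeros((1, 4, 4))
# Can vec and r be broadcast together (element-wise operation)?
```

Yes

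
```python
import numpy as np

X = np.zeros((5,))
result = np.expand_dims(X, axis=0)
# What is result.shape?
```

(1, 5)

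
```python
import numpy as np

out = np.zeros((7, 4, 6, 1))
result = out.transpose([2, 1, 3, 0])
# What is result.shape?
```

(6, 4, 1, 7)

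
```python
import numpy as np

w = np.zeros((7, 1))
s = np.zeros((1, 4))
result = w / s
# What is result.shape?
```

(7, 4)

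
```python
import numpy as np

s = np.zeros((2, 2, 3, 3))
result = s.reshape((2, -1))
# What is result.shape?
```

(2, 18)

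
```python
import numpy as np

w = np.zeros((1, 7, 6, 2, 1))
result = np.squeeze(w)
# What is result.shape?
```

(7, 6, 2)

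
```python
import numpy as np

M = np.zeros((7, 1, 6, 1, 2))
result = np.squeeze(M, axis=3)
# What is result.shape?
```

(7, 1, 6, 2)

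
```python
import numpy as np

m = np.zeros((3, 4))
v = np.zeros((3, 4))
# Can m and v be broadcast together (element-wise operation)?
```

Yes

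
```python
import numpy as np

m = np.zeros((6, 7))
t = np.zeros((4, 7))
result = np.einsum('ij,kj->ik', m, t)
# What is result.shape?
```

(6, 4)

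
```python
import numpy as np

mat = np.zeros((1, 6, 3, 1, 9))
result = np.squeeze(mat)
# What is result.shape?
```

(6, 3, 9)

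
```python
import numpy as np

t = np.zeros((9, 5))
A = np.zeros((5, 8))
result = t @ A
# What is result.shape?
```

(9, 8)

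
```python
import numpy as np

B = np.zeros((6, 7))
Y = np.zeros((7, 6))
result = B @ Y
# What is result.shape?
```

(6, 6)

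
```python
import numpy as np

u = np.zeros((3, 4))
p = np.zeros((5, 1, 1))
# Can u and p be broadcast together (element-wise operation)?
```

Yes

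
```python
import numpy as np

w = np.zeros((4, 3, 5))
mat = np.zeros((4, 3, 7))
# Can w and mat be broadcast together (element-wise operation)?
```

No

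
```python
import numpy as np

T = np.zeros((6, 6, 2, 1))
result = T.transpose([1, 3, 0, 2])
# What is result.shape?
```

(6, 1, 6, 2)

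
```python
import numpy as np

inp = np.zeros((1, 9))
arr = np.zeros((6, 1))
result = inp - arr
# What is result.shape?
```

(6, 9)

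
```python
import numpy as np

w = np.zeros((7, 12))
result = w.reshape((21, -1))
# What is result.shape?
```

(21, 4)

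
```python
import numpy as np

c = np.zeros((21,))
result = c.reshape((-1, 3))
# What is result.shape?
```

(7, 3)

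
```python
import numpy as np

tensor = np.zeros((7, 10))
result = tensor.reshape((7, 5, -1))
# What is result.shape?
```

(7, 5, 2)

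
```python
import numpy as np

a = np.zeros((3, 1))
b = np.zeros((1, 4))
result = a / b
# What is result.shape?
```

(3, 4)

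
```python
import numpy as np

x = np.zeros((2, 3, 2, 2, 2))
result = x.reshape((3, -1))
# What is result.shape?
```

(3, 16)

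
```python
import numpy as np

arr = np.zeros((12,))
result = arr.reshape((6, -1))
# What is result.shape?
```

(6, 2)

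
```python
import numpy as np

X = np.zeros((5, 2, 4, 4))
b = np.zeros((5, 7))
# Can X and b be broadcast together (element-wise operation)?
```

No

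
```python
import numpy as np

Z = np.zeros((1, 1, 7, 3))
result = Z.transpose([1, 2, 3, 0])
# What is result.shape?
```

(1, 7, 3, 1)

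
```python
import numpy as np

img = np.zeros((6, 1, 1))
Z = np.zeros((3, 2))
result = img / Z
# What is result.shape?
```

(6, 3, 2)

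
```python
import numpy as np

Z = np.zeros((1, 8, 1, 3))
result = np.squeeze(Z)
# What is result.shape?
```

(8, 3)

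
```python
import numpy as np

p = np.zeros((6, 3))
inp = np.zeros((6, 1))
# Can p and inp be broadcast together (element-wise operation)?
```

Yes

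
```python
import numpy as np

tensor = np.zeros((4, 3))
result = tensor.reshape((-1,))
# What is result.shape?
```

(12,)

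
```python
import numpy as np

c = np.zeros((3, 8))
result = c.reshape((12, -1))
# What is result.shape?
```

(12, 2)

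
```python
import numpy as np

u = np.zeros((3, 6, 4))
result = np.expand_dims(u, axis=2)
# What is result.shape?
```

(3, 6, 1, 4)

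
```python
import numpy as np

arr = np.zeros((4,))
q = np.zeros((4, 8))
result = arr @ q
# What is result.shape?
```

(8,)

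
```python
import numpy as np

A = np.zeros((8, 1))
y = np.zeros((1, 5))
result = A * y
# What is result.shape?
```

(8, 5)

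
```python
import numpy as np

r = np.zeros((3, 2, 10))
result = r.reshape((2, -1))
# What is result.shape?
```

(2, 30)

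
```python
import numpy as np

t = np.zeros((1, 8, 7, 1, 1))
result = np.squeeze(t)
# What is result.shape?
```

(8, 7)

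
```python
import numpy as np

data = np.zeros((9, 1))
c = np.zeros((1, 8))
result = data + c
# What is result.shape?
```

(9, 8)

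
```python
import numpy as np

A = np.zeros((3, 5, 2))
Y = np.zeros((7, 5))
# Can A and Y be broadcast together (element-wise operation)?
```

No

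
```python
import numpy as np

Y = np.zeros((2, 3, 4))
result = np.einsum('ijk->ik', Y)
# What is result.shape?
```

(2, 4)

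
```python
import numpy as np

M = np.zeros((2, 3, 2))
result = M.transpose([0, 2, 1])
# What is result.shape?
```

(2, 2, 3)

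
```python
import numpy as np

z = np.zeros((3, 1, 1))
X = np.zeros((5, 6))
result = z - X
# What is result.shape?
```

(3, 5, 6)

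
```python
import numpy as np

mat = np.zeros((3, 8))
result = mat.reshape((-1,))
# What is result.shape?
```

(24,)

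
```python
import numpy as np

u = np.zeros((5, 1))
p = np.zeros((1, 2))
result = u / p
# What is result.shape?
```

(5, 2)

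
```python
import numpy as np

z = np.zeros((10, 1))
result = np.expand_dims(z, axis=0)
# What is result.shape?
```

(1, 10, 1)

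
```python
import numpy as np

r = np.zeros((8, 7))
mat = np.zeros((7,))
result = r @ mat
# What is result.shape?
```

(8,)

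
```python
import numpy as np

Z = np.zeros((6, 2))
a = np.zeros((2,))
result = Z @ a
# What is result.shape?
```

(6,)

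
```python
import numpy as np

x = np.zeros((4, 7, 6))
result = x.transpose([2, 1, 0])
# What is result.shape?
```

(6, 7, 4)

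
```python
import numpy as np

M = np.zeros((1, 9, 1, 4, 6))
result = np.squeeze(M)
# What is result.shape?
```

(9, 4, 6)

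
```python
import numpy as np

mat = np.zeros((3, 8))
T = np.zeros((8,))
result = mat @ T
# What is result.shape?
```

(3,)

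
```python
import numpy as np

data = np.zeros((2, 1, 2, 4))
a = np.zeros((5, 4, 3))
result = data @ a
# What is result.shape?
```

(2, 5, 2, 3)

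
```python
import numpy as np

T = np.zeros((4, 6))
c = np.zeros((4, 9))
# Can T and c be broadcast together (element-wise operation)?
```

No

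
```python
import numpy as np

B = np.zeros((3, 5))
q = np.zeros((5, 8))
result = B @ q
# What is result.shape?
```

(3, 8)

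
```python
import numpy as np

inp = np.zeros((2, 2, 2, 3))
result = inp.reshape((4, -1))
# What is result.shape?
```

(4, 6)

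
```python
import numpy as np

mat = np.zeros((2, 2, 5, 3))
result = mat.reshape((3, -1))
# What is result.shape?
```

(3, 20)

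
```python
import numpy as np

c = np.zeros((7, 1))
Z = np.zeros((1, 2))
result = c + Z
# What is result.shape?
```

(7, 2)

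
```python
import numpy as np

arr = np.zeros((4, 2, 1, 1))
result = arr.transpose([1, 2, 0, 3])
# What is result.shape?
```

(2, 1, 4, 1)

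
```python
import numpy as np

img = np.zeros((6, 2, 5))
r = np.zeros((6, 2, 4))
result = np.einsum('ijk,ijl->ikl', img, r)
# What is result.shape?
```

(6, 5, 4)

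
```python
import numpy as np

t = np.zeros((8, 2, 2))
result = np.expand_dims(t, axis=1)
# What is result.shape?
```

(8, 1, 2, 2)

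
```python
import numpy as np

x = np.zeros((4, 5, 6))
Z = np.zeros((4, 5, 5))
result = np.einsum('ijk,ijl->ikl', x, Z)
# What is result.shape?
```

(4, 6, 5)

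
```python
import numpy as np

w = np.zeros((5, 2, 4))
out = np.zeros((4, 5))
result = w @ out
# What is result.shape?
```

(5, 2, 5)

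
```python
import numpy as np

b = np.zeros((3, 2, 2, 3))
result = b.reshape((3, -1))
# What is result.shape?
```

(3, 12)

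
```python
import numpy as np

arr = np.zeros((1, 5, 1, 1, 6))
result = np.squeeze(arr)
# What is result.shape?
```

(5, 6)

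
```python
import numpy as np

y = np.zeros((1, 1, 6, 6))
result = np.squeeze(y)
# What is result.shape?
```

(6, 6)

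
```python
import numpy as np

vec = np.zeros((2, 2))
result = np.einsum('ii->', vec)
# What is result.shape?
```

()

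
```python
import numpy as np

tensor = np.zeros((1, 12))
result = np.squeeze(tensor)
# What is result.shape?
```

(12,)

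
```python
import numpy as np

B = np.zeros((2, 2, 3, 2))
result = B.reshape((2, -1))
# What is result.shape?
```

(2, 12)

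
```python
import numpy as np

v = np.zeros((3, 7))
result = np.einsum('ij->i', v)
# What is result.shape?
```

(3,)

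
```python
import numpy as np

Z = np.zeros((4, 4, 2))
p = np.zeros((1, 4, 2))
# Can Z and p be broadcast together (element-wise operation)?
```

Yes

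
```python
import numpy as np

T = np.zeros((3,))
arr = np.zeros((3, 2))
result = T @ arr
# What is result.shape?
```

(2,)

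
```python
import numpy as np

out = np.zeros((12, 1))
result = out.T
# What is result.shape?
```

(1, 12)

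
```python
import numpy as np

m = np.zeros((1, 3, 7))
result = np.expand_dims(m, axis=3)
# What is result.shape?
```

(1, 3, 7, 1)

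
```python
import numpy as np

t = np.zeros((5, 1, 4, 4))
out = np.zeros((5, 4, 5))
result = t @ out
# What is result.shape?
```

(5, 5, 4, 5)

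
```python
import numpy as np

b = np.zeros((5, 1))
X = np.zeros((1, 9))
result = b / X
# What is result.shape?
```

(5, 9)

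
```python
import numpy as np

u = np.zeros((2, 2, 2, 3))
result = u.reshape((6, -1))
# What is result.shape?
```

(6, 4)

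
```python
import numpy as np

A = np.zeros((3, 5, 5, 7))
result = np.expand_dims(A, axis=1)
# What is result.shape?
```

(3, 1, 5, 5, 7)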